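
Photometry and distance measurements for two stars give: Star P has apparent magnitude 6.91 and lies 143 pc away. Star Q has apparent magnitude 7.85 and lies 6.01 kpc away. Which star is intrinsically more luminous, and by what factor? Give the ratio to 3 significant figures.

Star P: M = m − 5 log₁₀ d + 5 = 6.91 − 5·2.1553 + 5 = 1.133
Star Q: d = 6.01 kpc = 6010 pc
Star Q: M = m − 5 log₁₀ d + 5 = 7.85 − 5·3.7789 + 5 = -6.044
ΔM = M_P − M_Q = 1.133 − (-6.044) = 7.178; smaller M is more luminous → Star Q.
L ratio = 10^(0.4 |ΔM|) = 10^2.871 = 743.2

Star Q is more luminous, by a factor of 743.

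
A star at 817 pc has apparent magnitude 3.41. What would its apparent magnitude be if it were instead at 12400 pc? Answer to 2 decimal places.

Flux ∝ 1/d², so Δm = 5 log₁₀(d₂/d₁) = 5 log₁₀(12400/817) = 5.906
m₂ = m₁ + Δm = 3.41 + (5.906) = 9.316

m ≈ 9.32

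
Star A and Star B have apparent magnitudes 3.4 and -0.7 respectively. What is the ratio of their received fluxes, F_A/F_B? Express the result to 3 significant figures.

Δm = 3.4 − (-0.7) = 4.1
Flux ratio = 10^(−0.4 Δm) = 10^(−0.4 × 4.1) = 10^-1.640 = 0.02291

F_A/F_B ≈ 0.0229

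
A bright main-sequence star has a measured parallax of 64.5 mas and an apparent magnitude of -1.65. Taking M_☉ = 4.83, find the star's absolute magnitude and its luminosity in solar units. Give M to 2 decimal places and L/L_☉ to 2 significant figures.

M ≈ -2.60; L/L_☉ ≈ 940

d = 1/p = 1000/64.5 mas = 15.50 pc
M = m − 5 log₁₀ d + 5 = -1.65 − 5·1.1904 + 5 = -2.602
M − M_☉ = -2.602 − 4.83 = -7.432
L/L_☉ = 10^(−0.4 × -7.432) = 939.5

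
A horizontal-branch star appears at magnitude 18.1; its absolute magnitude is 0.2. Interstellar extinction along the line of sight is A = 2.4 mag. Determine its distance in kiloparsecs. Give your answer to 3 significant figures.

d ≈ 12.6 kpc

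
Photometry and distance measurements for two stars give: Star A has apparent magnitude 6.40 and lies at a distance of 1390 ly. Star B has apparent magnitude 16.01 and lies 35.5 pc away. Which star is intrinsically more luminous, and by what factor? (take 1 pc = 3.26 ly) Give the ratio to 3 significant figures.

Star A: d = 1390 ly / 3.26 = 426.4 pc
Star A: M = m − 5 log₁₀ d + 5 = 6.40 − 5·2.6298 + 5 = -1.749
Star B: M = m − 5 log₁₀ d + 5 = 16.01 − 5·1.5502 + 5 = 13.259
ΔM = M_A − M_B = -1.749 − (13.259) = -15.008; smaller M is more luminous → Star A.
L ratio = 10^(0.4 |ΔM|) = 10^6.003 = 1.007×10^6

Star A is more luminous, by a factor of 1.01×10^6.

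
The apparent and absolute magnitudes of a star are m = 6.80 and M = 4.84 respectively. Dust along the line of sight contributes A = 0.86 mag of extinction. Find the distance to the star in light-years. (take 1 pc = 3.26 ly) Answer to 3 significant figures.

d ≈ 54.1 ly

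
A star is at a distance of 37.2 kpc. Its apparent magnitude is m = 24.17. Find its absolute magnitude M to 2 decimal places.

d = 37.2 kpc = 37200 pc
5 log₁₀(d/10 pc) = 5 log₁₀(37200) − 5 = 17.853
M = m − 5 log₁₀(d/10) = 24.17 − 17.853 = 6.317

M ≈ 6.32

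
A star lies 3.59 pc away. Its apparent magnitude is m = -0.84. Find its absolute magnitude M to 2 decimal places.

M ≈ 1.38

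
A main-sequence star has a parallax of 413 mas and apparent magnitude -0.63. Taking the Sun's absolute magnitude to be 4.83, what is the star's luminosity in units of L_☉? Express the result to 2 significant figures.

d = 1/p = 1000/413 mas = 2.421 pc
M = m − 5 log₁₀ d + 5 = -0.63 − 5·0.3840 + 5 = 2.450
M − M_☉ = 2.450 − 4.83 = -2.380
L/L_☉ = 10^(−0.4 × -2.380) = 8.956

L/L_☉ ≈ 9.0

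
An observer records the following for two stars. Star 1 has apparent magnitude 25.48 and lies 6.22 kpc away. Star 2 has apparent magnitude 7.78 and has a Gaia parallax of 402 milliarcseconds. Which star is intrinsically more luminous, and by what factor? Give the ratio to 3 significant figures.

Star 2 is more luminous, by a factor of 1.92.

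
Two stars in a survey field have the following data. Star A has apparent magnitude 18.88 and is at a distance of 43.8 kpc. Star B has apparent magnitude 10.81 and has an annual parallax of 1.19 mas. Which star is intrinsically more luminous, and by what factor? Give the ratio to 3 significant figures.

Star A: d = 43.8 kpc = 43800 pc
Star A: M = m − 5 log₁₀ d + 5 = 18.88 − 5·4.6415 + 5 = 0.673
Star B: p = 1.19 mas = 1.19×10^-3″ → d = 1/p = 840.3 pc
Star B: M = m − 5 log₁₀ d + 5 = 10.81 − 5·2.9245 + 5 = 1.188
ΔM = M_A − M_B = 0.673 − (1.188) = -0.515; smaller M is more luminous → Star A.
L ratio = 10^(0.4 |ΔM|) = 10^0.206 = 1.607

Star A is more luminous, by a factor of 1.61.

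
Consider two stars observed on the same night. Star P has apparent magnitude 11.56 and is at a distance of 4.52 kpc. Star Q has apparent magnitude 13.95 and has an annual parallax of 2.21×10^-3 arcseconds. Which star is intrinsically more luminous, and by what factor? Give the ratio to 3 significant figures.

Star P: d = 4.52 kpc = 4520 pc
Star P: M = m − 5 log₁₀ d + 5 = 11.56 − 5·3.6551 + 5 = -1.716
Star Q: d = 1/p = 1/2.21×10^-3″ = 452.5 pc
Star Q: M = m − 5 log₁₀ d + 5 = 13.95 − 5·2.6556 + 5 = 5.672
ΔM = M_P − M_Q = -1.716 − (5.672) = -7.388; smaller M is more luminous → Star P.
L ratio = 10^(0.4 |ΔM|) = 10^2.955 = 901.7

Star P is more luminous, by a factor of 902.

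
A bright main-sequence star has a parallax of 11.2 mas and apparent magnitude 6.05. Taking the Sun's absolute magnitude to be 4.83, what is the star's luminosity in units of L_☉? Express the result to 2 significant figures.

L/L_☉ ≈ 26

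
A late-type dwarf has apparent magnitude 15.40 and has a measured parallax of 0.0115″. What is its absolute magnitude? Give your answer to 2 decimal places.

M ≈ 10.70

d = 1/p = 1/0.0115″ = 86.96 pc
5 log₁₀(d/10 pc) = 5 log₁₀(86.96) − 5 = 4.697
M = m − 5 log₁₀(d/10) = 15.40 − 4.697 = 10.703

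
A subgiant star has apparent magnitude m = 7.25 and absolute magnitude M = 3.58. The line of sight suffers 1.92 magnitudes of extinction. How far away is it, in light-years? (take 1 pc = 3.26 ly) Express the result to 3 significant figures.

d ≈ 73.0 ly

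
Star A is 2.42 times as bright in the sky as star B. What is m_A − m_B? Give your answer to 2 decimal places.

m_A − m_B ≈ -0.96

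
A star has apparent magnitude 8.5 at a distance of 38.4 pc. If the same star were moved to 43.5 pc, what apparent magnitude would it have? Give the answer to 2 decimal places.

Flux ∝ 1/d², so Δm = 5 log₁₀(d₂/d₁) = 5 log₁₀(43.5/38.4) = 0.271
m₂ = m₁ + Δm = 8.5 + (0.271) = 8.771

m ≈ 8.77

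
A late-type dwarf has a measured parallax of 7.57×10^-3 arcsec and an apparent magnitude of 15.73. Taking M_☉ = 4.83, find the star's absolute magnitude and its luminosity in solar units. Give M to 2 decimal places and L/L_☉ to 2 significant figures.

M ≈ 10.13; L/L_☉ ≈ 7.6×10^-3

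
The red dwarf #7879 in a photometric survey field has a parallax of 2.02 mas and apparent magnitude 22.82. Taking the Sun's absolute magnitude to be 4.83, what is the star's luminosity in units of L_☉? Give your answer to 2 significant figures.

d = 1/p = 1000/2.02 mas = 495.0 pc
M = m − 5 log₁₀ d + 5 = 22.82 − 5·2.6946 + 5 = 14.347
M − M_☉ = 14.347 − 4.83 = 9.517
L/L_☉ = 10^(−0.4 × 9.517) = 1.561×10^-4

L/L_☉ ≈ 1.6×10^-4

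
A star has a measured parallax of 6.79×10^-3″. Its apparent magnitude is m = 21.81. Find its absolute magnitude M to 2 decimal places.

M ≈ 15.97

d = 1/p = 1/6.79×10^-3″ = 147.3 pc
5 log₁₀(d/10 pc) = 5 log₁₀(147.3) − 5 = 5.841
M = m − 5 log₁₀(d/10) = 21.81 − 5.841 = 15.969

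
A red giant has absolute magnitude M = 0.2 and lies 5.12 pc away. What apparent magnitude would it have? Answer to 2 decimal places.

m = M + 5 log₁₀ d − 5 = 0.2 + 5·0.7093 − 5 = -1.254

m ≈ -1.25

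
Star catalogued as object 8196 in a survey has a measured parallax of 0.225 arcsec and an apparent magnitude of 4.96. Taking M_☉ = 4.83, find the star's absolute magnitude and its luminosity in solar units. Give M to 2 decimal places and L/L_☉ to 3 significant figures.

d = 1/p = 1/0.225″ = 4.444 pc
M = m − 5 log₁₀ d + 5 = 4.96 − 5·0.6478 + 5 = 6.721
M − M_☉ = 6.721 − 4.83 = 1.891
L/L_☉ = 10^(−0.4 × 1.891) = 0.1752

M ≈ 6.72; L/L_☉ ≈ 0.175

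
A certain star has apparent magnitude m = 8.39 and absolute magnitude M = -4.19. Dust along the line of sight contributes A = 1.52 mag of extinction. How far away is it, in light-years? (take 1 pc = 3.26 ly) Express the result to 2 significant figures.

d ≈ 5300 ly

m − M = 5 log₁₀(d/10 pc) + A  ⇒  8.39 − (-4.19) − 1.52 = 5 log₁₀(d/10)
11.060 = 5 log₁₀(d/10)
log₁₀ d = (m − M − A)/5 + 1 = 3.2120
d = 10^3.2120 = 1629 pc
= 5312 ly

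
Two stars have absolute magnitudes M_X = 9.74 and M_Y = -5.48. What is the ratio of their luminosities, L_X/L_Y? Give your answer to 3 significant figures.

L_X/L_Y ≈ 8.17×10^-7

ΔM = M_X − M_Y = 15.22
L_X/L_Y = 10^(−0.4 ΔM) = 10^-6.088 = 8.166×10^-7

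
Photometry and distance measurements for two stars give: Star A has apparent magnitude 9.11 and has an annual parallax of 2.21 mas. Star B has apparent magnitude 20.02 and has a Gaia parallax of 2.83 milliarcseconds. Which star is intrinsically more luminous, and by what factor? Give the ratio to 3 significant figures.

Star A is more luminous, by a factor of 37900.

Star A: p = 2.21 mas = 2.21×10^-3″ → d = 1/p = 452.5 pc
Star A: M = m − 5 log₁₀ d + 5 = 9.11 − 5·2.6556 + 5 = 0.832
Star B: p = 2.83 mas = 2.83×10^-3″ → d = 1/p = 353.4 pc
Star B: M = m − 5 log₁₀ d + 5 = 20.02 − 5·2.5482 + 5 = 12.279
ΔM = M_A − M_B = 0.832 − (12.279) = -11.447; smaller M is more luminous → Star A.
L ratio = 10^(0.4 |ΔM|) = 10^4.579 = 37910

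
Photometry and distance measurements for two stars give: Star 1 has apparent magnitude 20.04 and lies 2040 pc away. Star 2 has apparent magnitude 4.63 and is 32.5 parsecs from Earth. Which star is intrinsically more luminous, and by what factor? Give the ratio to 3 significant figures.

Star 2 is more luminous, by a factor of 370.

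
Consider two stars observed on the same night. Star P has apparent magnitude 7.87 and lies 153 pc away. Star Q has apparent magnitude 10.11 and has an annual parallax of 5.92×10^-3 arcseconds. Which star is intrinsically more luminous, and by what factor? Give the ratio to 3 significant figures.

Star P is more luminous, by a factor of 6.46.

Star P: M = m − 5 log₁₀ d + 5 = 7.87 − 5·2.1847 + 5 = 1.947
Star Q: d = 1/p = 1/5.92×10^-3″ = 168.9 pc
Star Q: M = m − 5 log₁₀ d + 5 = 10.11 − 5·2.2277 + 5 = 3.972
ΔM = M_P − M_Q = 1.947 − (3.972) = -2.025; smaller M is more luminous → Star P.
L ratio = 10^(0.4 |ΔM|) = 10^0.810 = 6.457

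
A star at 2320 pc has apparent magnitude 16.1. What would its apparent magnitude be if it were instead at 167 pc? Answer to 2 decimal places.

m ≈ 10.39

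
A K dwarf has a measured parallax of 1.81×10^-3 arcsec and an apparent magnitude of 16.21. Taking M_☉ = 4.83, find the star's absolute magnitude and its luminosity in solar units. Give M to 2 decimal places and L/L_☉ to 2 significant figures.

M ≈ 7.50; L/L_☉ ≈ 0.086

d = 1/p = 1/1.81×10^-3″ = 552.5 pc
M = m − 5 log₁₀ d + 5 = 16.21 − 5·2.7423 + 5 = 7.498
M − M_☉ = 7.498 − 4.83 = 2.668
L/L_☉ = 10^(−0.4 × 2.668) = 0.08563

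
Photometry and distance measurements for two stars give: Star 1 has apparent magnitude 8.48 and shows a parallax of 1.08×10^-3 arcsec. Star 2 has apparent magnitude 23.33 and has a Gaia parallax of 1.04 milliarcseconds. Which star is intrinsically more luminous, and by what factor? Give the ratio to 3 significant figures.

Star 1 is more luminous, by a factor of 808000.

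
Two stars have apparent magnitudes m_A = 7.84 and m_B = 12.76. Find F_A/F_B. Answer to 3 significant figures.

Δm = 7.84 − (12.76) = -4.92
Flux ratio = 10^(−0.4 Δm) = 10^(−0.4 × -4.92) = 10^1.968 = 92.90

F_A/F_B ≈ 92.9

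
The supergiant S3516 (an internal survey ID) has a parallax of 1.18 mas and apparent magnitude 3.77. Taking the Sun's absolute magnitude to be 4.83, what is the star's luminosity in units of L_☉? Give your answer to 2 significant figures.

L/L_☉ ≈ 19000

d = 1/p = 1000/1.18 mas = 847.5 pc
M = m − 5 log₁₀ d + 5 = 3.77 − 5·2.9281 + 5 = -5.871
M − M_☉ = -5.871 − 4.83 = -10.701
L/L_☉ = 10^(−0.4 × -10.701) = 19060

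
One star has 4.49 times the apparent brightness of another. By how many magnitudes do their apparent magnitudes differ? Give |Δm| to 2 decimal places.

Pogson: Δm = −2.5 log₁₀(ratio) = −2.5 log₁₀(4.49) = −2.5 × 0.6522 = -1.631

|Δm| ≈ 1.63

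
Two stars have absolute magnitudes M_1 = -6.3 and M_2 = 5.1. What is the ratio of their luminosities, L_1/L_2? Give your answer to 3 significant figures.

L_1/L_2 ≈ 36300

ΔM = M_1 − M_2 = -11.4
L_1/L_2 = 10^(−0.4 ΔM) = 10^4.560 = 36310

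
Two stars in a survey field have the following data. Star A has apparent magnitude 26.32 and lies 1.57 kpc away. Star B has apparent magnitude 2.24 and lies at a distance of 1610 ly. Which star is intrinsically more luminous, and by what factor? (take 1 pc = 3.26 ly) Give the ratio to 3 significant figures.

Star A: d = 1.57 kpc = 1570 pc
Star A: M = m − 5 log₁₀ d + 5 = 26.32 − 5·3.1959 + 5 = 15.341
Star B: d = 1610 ly / 3.26 = 493.9 pc
Star B: M = m − 5 log₁₀ d + 5 = 2.24 − 5·2.6936 + 5 = -6.228
ΔM = M_A − M_B = 15.341 − (-6.228) = 21.569; smaller M is more luminous → Star B.
L ratio = 10^(0.4 |ΔM|) = 10^8.627 = 4.241×10^8

Star B is more luminous, by a factor of 4.24×10^8.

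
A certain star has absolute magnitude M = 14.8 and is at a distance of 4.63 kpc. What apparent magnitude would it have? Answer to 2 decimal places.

m ≈ 28.13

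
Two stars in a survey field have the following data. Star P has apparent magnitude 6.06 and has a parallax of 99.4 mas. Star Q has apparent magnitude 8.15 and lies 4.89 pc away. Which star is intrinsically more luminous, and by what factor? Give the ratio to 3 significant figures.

Star P is more luminous, by a factor of 29.0.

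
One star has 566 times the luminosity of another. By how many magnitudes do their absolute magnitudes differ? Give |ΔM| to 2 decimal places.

|ΔM| ≈ 6.88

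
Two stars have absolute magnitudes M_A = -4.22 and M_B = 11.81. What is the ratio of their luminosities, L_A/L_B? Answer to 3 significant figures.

L_A/L_B ≈ 2.58×10^6

ΔM = M_A − M_B = -16.03
L_A/L_B = 10^(−0.4 ΔM) = 10^6.412 = 2.582×10^6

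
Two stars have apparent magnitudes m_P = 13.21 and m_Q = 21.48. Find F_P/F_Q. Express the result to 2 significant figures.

F_P/F_Q ≈ 2000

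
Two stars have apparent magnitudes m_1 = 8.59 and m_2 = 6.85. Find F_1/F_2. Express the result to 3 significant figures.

F_1/F_2 ≈ 0.201

Δm = 8.59 − (6.85) = 1.74
Flux ratio = 10^(−0.4 Δm) = 10^(−0.4 × 1.74) = 10^-0.696 = 0.2014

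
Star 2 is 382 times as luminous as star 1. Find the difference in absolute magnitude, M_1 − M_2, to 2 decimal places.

M_1 − M_2 ≈ 6.46

Pogson: ΔM = −2.5 log₁₀(ratio) = −2.5 log₁₀(382) = −2.5 × 2.5821 = -6.455
Star 2 is brighter so has the smaller magnitude: M_1 − M_2 is positive.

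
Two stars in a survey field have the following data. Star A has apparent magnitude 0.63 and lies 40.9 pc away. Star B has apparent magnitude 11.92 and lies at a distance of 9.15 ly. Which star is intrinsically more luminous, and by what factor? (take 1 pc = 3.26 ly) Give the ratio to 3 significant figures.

Star A: M = m − 5 log₁₀ d + 5 = 0.63 − 5·1.6117 + 5 = -2.429
Star B: d = 9.15 ly / 3.26 = 2.807 pc
Star B: M = m − 5 log₁₀ d + 5 = 11.92 − 5·0.4482 + 5 = 14.679
ΔM = M_A − M_B = -2.429 − (14.679) = -17.108; smaller M is more luminous → Star A.
L ratio = 10^(0.4 |ΔM|) = 10^6.843 = 6.967×10^6

Star A is more luminous, by a factor of 6.97×10^6.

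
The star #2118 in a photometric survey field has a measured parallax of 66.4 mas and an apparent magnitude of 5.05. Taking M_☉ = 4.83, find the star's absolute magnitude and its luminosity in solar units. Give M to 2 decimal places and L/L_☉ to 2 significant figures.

d = 1/p = 1000/66.4 mas = 15.06 pc
M = m − 5 log₁₀ d + 5 = 5.05 − 5·1.1778 + 5 = 4.161
M − M_☉ = 4.161 − 4.83 = -0.669
L/L_☉ = 10^(−0.4 × -0.669) = 1.852

M ≈ 4.16; L/L_☉ ≈ 1.9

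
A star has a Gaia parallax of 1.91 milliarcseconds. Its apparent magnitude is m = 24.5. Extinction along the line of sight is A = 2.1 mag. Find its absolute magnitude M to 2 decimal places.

M ≈ 13.81

p = 1.91 mas = 1.91×10^-3″ → d = 1/p = 523.6 pc
5 log₁₀(d/10 pc) = 5 log₁₀(523.6) − 5 = 8.595
M = m − 5 log₁₀(d/10) − A = 24.5 − 8.595 − 2.1 = 13.805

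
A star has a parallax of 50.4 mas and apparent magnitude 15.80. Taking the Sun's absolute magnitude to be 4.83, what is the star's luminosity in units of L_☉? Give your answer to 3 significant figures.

L/L_☉ ≈ 1.61×10^-4

d = 1/p = 1000/50.4 mas = 19.84 pc
M = m − 5 log₁₀ d + 5 = 15.80 − 5·1.2976 + 5 = 14.312
M − M_☉ = 14.312 − 4.83 = 9.482
L/L_☉ = 10^(−0.4 × 9.482) = 1.611×10^-4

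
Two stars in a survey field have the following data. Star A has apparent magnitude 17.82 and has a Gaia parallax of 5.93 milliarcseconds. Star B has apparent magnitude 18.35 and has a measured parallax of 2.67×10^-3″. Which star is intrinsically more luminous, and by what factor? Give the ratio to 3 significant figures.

Star B is more luminous, by a factor of 3.03.

Star A: p = 5.93 mas = 5.93×10^-3″ → d = 1/p = 168.6 pc
Star A: M = m − 5 log₁₀ d + 5 = 17.82 − 5·2.2269 + 5 = 11.685
Star B: d = 1/p = 1/2.67×10^-3″ = 374.5 pc
Star B: M = m − 5 log₁₀ d + 5 = 18.35 − 5·2.5735 + 5 = 10.483
ΔM = M_A − M_B = 11.685 − (10.483) = 1.203; smaller M is more luminous → Star B.
L ratio = 10^(0.4 |ΔM|) = 10^0.481 = 3.028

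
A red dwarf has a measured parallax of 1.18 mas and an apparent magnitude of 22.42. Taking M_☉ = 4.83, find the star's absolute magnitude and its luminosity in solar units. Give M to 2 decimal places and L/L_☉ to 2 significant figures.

d = 1/p = 1000/1.18 mas = 847.5 pc
M = m − 5 log₁₀ d + 5 = 22.42 − 5·2.9281 + 5 = 12.779
M − M_☉ = 12.779 − 4.83 = 7.949
L/L_☉ = 10^(−0.4 × 7.949) = 6.611×10^-4

M ≈ 12.78; L/L_☉ ≈ 6.6×10^-4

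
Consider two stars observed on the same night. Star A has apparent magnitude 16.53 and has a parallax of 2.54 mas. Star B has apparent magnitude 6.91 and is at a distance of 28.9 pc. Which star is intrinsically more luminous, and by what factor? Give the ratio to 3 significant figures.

Star B is more luminous, by a factor of 38.0.

Star A: p = 2.54 mas = 2.54×10^-3″ → d = 1/p = 393.7 pc
Star A: M = m − 5 log₁₀ d + 5 = 16.53 − 5·2.5952 + 5 = 8.554
Star B: M = m − 5 log₁₀ d + 5 = 6.91 − 5·1.4609 + 5 = 4.606
ΔM = M_A − M_B = 8.554 − (4.606) = 3.949; smaller M is more luminous → Star B.
L ratio = 10^(0.4 |ΔM|) = 10^1.579 = 37.97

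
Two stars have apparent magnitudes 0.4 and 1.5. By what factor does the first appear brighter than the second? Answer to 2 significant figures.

2.8

Magnitude difference = -1.1
Flux ratio = 10^(−0.4 Δm) = 10^(−0.4 × -1.1) = 10^0.440 = 2.754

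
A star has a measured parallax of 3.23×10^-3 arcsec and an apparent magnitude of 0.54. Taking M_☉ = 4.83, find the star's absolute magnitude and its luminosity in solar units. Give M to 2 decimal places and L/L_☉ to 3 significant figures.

d = 1/p = 1/3.23×10^-3″ = 309.6 pc
M = m − 5 log₁₀ d + 5 = 0.54 − 5·2.4908 + 5 = -6.914
M − M_☉ = -6.914 − 4.83 = -11.744
L/L_☉ = 10^(−0.4 × -11.744) = 49840

M ≈ -6.91; L/L_☉ ≈ 49800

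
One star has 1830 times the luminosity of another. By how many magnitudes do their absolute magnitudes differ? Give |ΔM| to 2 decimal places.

|ΔM| ≈ 8.16

Pogson: ΔM = −2.5 log₁₀(ratio) = −2.5 log₁₀(1830) = −2.5 × 3.2625 = -8.156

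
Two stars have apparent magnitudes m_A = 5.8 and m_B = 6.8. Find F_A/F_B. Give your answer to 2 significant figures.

F_A/F_B ≈ 2.5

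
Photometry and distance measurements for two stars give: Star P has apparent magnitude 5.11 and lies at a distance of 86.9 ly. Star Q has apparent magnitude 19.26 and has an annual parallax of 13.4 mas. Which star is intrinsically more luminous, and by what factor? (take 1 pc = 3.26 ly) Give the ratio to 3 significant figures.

Star P is more luminous, by a factor of 58300.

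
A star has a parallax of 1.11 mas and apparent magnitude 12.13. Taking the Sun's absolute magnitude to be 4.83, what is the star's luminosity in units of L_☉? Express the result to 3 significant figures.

L/L_☉ ≈ 9.76

d = 1/p = 1000/1.11 mas = 900.9 pc
M = m − 5 log₁₀ d + 5 = 12.13 − 5·2.9547 + 5 = 2.357
M − M_☉ = 2.357 − 4.83 = -2.473
L/L_☉ = 10^(−0.4 × -2.473) = 9.758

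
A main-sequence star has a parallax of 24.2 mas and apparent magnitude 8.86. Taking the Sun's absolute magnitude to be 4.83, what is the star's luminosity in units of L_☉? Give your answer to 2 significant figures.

L/L_☉ ≈ 0.42

d = 1/p = 1000/24.2 mas = 41.32 pc
M = m − 5 log₁₀ d + 5 = 8.86 − 5·1.6162 + 5 = 5.779
M − M_☉ = 5.779 − 4.83 = 0.949
L/L_☉ = 10^(−0.4 × 0.949) = 0.4172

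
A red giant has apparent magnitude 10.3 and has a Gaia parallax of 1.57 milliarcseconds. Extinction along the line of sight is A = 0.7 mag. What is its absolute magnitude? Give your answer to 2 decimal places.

p = 1.57 mas = 1.57×10^-3″ → d = 1/p = 636.9 pc
5 log₁₀(d/10 pc) = 5 log₁₀(636.9) − 5 = 9.021
M = m − 5 log₁₀(d/10) − A = 10.3 − 9.021 − 0.7 = 0.579

M ≈ 0.58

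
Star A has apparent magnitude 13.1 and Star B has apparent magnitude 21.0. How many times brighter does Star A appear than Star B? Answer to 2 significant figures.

Magnitude difference = -7.9
Flux ratio = 10^(−0.4 Δm) = 10^(−0.4 × -7.9) = 10^3.160 = 1445

1400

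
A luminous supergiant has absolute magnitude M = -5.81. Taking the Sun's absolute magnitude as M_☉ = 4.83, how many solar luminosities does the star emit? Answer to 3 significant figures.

L/L_☉ ≈ 18000

M − M_☉ = -5.81 − 4.83 = -10.640
L/L_☉ = 10^(−0.4 (M − M_☉)) = 10^4.256 = 18030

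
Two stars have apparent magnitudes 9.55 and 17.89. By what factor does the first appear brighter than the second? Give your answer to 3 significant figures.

Δm = 9.55 − (17.89) = -8.34
Flux ratio = 10^(−0.4 Δm) = 10^(−0.4 × -8.34) = 10^3.336 = 2168

2170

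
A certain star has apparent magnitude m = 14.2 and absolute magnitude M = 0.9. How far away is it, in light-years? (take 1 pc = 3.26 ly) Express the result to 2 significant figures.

Distance modulus: m − M = 14.2 − (0.9) = 13.300
m − M = 5 log₁₀ d − 5
log₁₀ d = (m − M)/5 + 1 = 3.6600
d = 10^3.6600 = 4571 pc
= 14900 ly

d ≈ 15000 ly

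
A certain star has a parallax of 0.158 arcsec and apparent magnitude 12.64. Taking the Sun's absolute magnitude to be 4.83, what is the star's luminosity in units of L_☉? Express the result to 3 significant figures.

L/L_☉ ≈ 3.01×10^-4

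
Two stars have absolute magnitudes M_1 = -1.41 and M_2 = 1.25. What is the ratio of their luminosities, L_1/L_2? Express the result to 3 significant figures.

L_1/L_2 ≈ 11.6

ΔM = M_1 − M_2 = -2.66
L_1/L_2 = 10^(−0.4 ΔM) = 10^1.064 = 11.59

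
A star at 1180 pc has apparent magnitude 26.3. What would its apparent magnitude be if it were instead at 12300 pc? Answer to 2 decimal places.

m ≈ 31.39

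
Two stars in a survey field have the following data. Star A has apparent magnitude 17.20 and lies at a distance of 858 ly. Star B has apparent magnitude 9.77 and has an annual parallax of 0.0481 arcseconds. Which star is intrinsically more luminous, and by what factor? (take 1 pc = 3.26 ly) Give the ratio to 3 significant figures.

Star B is more luminous, by a factor of 5.85.

Star A: d = 858 ly / 3.26 = 263.2 pc
Star A: M = m − 5 log₁₀ d + 5 = 17.20 − 5·2.4203 + 5 = 10.099
Star B: d = 1/p = 1/0.0481″ = 20.79 pc
Star B: M = m − 5 log₁₀ d + 5 = 9.77 − 5·1.3179 + 5 = 8.181
ΔM = M_A − M_B = 10.099 − (8.181) = 1.918; smaller M is more luminous → Star B.
L ratio = 10^(0.4 |ΔM|) = 10^0.767 = 5.850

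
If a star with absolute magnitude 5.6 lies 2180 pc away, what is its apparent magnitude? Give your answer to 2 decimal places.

m ≈ 17.29

m = M + 5 log₁₀ d − 5 = 5.6 + 5·3.3385 − 5 = 17.292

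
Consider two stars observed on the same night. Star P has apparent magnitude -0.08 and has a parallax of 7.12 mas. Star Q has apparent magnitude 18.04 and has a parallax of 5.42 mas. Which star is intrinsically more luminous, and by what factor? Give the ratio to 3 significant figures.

Star P is more luminous, by a factor of 1.03×10^7.

Star P: p = 7.12 mas = 7.12×10^-3″ → d = 1/p = 140.4 pc
Star P: M = m − 5 log₁₀ d + 5 = -0.08 − 5·2.1475 + 5 = -5.818
Star Q: p = 5.42 mas = 5.42×10^-3″ → d = 1/p = 184.5 pc
Star Q: M = m − 5 log₁₀ d + 5 = 18.04 − 5·2.2660 + 5 = 11.710
ΔM = M_P − M_Q = -5.818 − (11.710) = -17.528; smaller M is more luminous → Star P.
L ratio = 10^(0.4 |ΔM|) = 10^7.011 = 1.026×10^7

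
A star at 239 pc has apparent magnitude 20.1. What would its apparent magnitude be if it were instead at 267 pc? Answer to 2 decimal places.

m ≈ 20.34

Flux ∝ 1/d², so Δm = 5 log₁₀(d₂/d₁) = 5 log₁₀(267/239) = 0.241
m₂ = m₁ + Δm = 20.1 + (0.241) = 20.341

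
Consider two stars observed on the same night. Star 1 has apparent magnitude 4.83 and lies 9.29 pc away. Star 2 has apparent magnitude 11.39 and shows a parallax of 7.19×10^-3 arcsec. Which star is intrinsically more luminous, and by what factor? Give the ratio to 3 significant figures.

Star 1 is more luminous, by a factor of 1.88.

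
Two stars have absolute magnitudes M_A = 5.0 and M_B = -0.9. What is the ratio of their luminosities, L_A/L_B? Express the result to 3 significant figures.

ΔM = M_A − M_B = 5.9
L_A/L_B = 10^(−0.4 ΔM) = 10^-2.360 = 4.365×10^-3

L_A/L_B ≈ 4.37×10^-3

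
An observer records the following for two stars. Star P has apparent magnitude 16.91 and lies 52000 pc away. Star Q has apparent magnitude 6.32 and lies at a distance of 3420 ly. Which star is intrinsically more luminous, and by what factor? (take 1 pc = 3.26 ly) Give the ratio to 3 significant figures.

Star Q is more luminous, by a factor of 7.01.

Star P: M = m − 5 log₁₀ d + 5 = 16.91 − 5·4.7160 + 5 = -1.670
Star Q: d = 3420 ly / 3.26 = 1049 pc
Star Q: M = m − 5 log₁₀ d + 5 = 6.32 − 5·3.0208 + 5 = -3.784
ΔM = M_P − M_Q = -1.670 − (-3.784) = 2.114; smaller M is more luminous → Star Q.
L ratio = 10^(0.4 |ΔM|) = 10^0.846 = 7.008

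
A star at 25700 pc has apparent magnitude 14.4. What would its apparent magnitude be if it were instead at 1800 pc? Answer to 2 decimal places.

m ≈ 8.63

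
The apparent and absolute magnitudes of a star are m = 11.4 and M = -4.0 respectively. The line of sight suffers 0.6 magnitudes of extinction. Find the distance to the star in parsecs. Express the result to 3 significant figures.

d ≈ 9120 pc

m − M = 5 log₁₀(d/10 pc) + A  ⇒  11.4 − (-4.0) − 0.6 = 5 log₁₀(d/10)
14.800 = 5 log₁₀(d/10)
log₁₀ d = (m − M − A)/5 + 1 = 3.9600
d = 10^3.9600 = 9120 pc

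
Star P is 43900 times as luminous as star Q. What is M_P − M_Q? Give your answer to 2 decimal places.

M_P − M_Q ≈ -11.61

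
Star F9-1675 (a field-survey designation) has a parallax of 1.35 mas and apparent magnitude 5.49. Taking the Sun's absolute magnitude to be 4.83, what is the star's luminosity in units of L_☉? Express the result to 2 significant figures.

L/L_☉ ≈ 3000

d = 1/p = 1000/1.35 mas = 740.7 pc
M = m − 5 log₁₀ d + 5 = 5.49 − 5·2.8697 + 5 = -3.858
M − M_☉ = -3.858 − 4.83 = -8.688
L/L_☉ = 10^(−0.4 × -8.688) = 2988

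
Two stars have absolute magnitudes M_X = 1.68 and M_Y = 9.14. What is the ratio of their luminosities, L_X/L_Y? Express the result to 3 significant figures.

ΔM = M_X − M_Y = -7.46
L_X/L_Y = 10^(−0.4 ΔM) = 10^2.984 = 963.8

L_X/L_Y ≈ 964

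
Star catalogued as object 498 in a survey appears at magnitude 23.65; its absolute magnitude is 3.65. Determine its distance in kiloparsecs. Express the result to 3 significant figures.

d ≈ 100 kpc

μ = m − M = 20.000
m − M = 5 log₁₀ d − 5
log₁₀ d = (m − M)/5 + 1 = 5.0000
d = 10^5.0000 = 100000 pc
= 100.0 kpc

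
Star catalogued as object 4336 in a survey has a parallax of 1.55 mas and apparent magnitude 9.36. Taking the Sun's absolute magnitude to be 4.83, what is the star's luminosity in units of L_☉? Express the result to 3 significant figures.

d = 1/p = 1000/1.55 mas = 645.2 pc
M = m − 5 log₁₀ d + 5 = 9.36 − 5·2.8097 + 5 = 0.312
M − M_☉ = 0.312 − 4.83 = -4.518
L/L_☉ = 10^(−0.4 × -4.518) = 64.17

L/L_☉ ≈ 64.2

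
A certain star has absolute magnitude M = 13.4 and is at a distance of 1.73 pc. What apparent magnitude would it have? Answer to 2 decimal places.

m = M + 5 log₁₀ d − 5 = 13.4 + 5·0.2380 − 5 = 9.590

m ≈ 9.59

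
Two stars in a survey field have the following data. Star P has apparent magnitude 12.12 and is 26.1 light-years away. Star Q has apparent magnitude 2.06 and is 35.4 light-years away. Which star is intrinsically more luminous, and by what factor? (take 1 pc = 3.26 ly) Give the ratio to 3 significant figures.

Star P: d = 26.1 ly / 3.26 = 8.006 pc
Star P: M = m − 5 log₁₀ d + 5 = 12.12 − 5·0.9034 + 5 = 12.603
Star Q: d = 35.4 ly / 3.26 = 10.86 pc
Star Q: M = m − 5 log₁₀ d + 5 = 2.06 − 5·1.0358 + 5 = 1.881
ΔM = M_P − M_Q = 12.603 − (1.881) = 10.722; smaller M is more luminous → Star Q.
L ratio = 10^(0.4 |ΔM|) = 10^4.289 = 19440

Star Q is more luminous, by a factor of 19400.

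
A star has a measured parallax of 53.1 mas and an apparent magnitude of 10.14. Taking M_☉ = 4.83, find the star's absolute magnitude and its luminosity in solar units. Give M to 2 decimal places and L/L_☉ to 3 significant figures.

M ≈ 8.77; L/L_☉ ≈ 0.0267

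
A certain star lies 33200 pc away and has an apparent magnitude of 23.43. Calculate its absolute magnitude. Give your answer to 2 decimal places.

M ≈ 5.82

5 log₁₀(d/10 pc) = 5 log₁₀(33200) − 5 = 17.606
M = m − 5 log₁₀(d/10) = 23.43 − 17.606 = 5.824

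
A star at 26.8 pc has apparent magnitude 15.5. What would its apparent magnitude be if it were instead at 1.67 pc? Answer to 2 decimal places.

m ≈ 9.47

Flux ∝ 1/d², so Δm = 5 log₁₀(d₂/d₁) = 5 log₁₀(1.67/26.8) = -6.027
m₂ = m₁ + Δm = 15.5 + (-6.027) = 9.473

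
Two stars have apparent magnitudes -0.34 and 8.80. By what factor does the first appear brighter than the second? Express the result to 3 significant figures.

4530

Magnitude difference = -9.14
Flux ratio = 10^(−0.4 Δm) = 10^(−0.4 × -9.14) = 10^3.656 = 4529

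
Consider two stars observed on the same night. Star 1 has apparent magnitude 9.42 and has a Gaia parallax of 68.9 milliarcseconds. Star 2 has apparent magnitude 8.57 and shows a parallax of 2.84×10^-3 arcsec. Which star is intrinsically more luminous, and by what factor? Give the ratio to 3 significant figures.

Star 2 is more luminous, by a factor of 1290.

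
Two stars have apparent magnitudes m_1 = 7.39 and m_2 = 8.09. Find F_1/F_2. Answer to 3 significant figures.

F_1/F_2 ≈ 1.91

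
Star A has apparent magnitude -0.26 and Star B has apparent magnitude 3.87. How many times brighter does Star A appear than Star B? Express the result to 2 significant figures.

45

Magnitude difference = -4.13
Flux ratio = 10^(−0.4 Δm) = 10^(−0.4 × -4.13) = 10^1.652 = 44.87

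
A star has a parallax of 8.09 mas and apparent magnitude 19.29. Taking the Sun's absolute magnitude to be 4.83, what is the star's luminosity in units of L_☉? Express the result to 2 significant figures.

L/L_☉ ≈ 2.5×10^-4

d = 1/p = 1000/8.09 mas = 123.6 pc
M = m − 5 log₁₀ d + 5 = 19.29 − 5·2.0921 + 5 = 13.830
M − M_☉ = 13.830 − 4.83 = 9.000
L/L_☉ = 10^(−0.4 × 9.000) = 2.512×10^-4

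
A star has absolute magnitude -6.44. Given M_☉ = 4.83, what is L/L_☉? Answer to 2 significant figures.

L/L_☉ ≈ 32000

M − M_☉ = -6.44 − 4.83 = -11.270
L/L_☉ = 10^(−0.4 (M − M_☉)) = 10^4.508 = 32210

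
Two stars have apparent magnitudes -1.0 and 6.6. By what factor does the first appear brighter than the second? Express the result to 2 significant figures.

Δm = -1.0 − (6.6) = -7.6
Flux ratio = 10^(−0.4 Δm) = 10^(−0.4 × -7.6) = 10^3.040 = 1096

1100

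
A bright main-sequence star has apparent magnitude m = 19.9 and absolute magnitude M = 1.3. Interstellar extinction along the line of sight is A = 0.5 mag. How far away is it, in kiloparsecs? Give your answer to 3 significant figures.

m − M = 5 log₁₀(d/10 pc) + A  ⇒  19.9 − (1.3) − 0.5 = 5 log₁₀(d/10)
18.100 = 5 log₁₀(d/10)
log₁₀ d = (m − M − A)/5 + 1 = 4.6200
d = 10^4.6200 = 41690 pc
= 41.69 kpc

d ≈ 41.7 kpc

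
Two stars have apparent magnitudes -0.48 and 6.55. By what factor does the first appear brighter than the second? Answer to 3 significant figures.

Magnitude difference = -7.03
Flux ratio = 10^(−0.4 Δm) = 10^(−0.4 × -7.03) = 10^2.812 = 648.6

649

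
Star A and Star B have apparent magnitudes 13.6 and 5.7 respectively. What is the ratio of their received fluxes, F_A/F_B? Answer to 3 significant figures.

Magnitude difference = 7.9
Flux ratio = 10^(−0.4 Δm) = 10^(−0.4 × 7.9) = 10^-3.160 = 6.918×10^-4

F_A/F_B ≈ 6.92×10^-4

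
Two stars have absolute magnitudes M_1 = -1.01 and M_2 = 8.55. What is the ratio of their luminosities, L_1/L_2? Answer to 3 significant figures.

L_1/L_2 ≈ 6670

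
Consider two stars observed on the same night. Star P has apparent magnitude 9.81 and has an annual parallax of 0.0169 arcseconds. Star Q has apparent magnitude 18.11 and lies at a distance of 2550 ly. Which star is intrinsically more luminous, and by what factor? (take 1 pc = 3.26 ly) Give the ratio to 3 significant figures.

Star P: d = 1/p = 1/0.0169″ = 59.17 pc
Star P: M = m − 5 log₁₀ d + 5 = 9.81 − 5·1.7721 + 5 = 5.949
Star Q: d = 2550 ly / 3.26 = 782.2 pc
Star Q: M = m − 5 log₁₀ d + 5 = 18.11 − 5·2.8933 + 5 = 8.643
ΔM = M_P − M_Q = 5.949 − (8.643) = -2.694; smaller M is more luminous → Star P.
L ratio = 10^(0.4 |ΔM|) = 10^1.078 = 11.96

Star P is more luminous, by a factor of 12.0.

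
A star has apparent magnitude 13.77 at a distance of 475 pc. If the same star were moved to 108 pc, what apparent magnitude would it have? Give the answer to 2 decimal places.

m ≈ 10.55

Flux ∝ 1/d², so Δm = 5 log₁₀(d₂/d₁) = 5 log₁₀(108/475) = -3.216
m₂ = m₁ + Δm = 13.77 + (-3.216) = 10.554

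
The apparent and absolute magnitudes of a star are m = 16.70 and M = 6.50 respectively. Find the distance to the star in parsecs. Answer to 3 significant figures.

d ≈ 1100 pc

μ = m − M = 10.200
m − M = 5 log₁₀ d − 5
log₁₀ d = (m − M)/5 + 1 = 3.0400
d = 10^3.0400 = 1096 pc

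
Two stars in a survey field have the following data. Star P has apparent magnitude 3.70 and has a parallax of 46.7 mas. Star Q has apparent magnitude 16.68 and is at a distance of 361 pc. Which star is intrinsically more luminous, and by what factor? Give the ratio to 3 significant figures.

Star P is more luminous, by a factor of 547.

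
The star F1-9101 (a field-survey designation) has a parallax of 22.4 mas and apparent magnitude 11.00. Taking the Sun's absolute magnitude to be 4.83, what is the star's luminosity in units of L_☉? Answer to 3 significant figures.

d = 1/p = 1000/22.4 mas = 44.64 pc
M = m − 5 log₁₀ d + 5 = 11.00 − 5·1.6498 + 5 = 7.751
M − M_☉ = 7.751 − 4.83 = 2.921
L/L_☉ = 10^(−0.4 × 2.921) = 0.06784

L/L_☉ ≈ 0.0678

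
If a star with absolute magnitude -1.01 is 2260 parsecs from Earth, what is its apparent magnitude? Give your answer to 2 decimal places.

m = M + 5 log₁₀ d − 5 = -1.01 + 5·3.3541 − 5 = 10.761

m ≈ 10.76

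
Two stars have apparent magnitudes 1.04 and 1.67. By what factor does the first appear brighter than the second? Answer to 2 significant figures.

Δm = 1.04 − (1.67) = -0.63
Flux ratio = 10^(−0.4 Δm) = 10^(−0.4 × -0.63) = 10^0.252 = 1.786

1.8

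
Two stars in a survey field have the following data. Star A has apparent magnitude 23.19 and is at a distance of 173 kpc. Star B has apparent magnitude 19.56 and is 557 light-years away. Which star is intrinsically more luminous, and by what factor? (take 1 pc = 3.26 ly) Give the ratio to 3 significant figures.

Star A is more luminous, by a factor of 36200.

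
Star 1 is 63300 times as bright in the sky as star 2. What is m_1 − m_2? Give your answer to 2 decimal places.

Pogson: Δm = −2.5 log₁₀(ratio) = −2.5 log₁₀(63300) = −2.5 × 4.8014 = -12.004
Star 1 is brighter, so it has the smaller magnitude: the difference is negative.

m_1 − m_2 ≈ -12.00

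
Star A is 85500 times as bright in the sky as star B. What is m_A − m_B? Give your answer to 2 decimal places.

m_A − m_B ≈ -12.33

Pogson: Δm = −2.5 log₁₀(ratio) = −2.5 log₁₀(85500) = −2.5 × 4.9320 = -12.330
Star A is brighter, so it has the smaller magnitude: the difference is negative.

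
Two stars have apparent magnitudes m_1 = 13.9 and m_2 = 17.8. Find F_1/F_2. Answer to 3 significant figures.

F_1/F_2 ≈ 36.3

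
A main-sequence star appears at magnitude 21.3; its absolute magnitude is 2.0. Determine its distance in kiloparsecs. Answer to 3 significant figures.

d ≈ 72.4 kpc

μ = m − M = 19.300
m − M = 5 log₁₀ d − 5
log₁₀ d = (m − M)/5 + 1 = 4.8600
d = 10^4.8600 = 72440 pc
= 72.44 kpc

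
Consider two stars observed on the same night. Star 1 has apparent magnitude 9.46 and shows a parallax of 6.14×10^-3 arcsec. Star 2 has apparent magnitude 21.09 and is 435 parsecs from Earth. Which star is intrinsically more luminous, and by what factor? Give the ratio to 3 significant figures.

Star 1 is more luminous, by a factor of 6290.

Star 1: d = 1/p = 1/6.14×10^-3″ = 162.9 pc
Star 1: M = m − 5 log₁₀ d + 5 = 9.46 − 5·2.2118 + 5 = 3.401
Star 2: M = m − 5 log₁₀ d + 5 = 21.09 − 5·2.6385 + 5 = 12.898
ΔM = M_1 − M_2 = 3.401 − (12.898) = -9.497; smaller M is more luminous → Star 1.
L ratio = 10^(0.4 |ΔM|) = 10^3.799 = 6290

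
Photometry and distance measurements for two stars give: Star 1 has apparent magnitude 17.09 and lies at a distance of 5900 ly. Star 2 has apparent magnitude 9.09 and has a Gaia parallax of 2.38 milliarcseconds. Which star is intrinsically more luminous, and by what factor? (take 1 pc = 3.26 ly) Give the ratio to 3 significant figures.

Star 1: d = 5900 ly / 3.26 = 1810 pc
Star 1: M = m − 5 log₁₀ d + 5 = 17.09 − 5·3.2576 + 5 = 5.802
Star 2: p = 2.38 mas = 2.38×10^-3″ → d = 1/p = 420.2 pc
Star 2: M = m − 5 log₁₀ d + 5 = 9.09 − 5·2.6234 + 5 = 0.973
ΔM = M_1 − M_2 = 5.802 − (0.973) = 4.829; smaller M is more luminous → Star 2.
L ratio = 10^(0.4 |ΔM|) = 10^1.932 = 85.42

Star 2 is more luminous, by a factor of 85.4.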